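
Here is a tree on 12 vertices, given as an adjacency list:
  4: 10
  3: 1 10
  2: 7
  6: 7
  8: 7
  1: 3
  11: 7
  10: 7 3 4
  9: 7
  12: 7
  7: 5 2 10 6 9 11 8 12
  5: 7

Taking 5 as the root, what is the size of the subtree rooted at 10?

4

Descendants of 10 (including itself): 10, 4, 3, 1. That's 4.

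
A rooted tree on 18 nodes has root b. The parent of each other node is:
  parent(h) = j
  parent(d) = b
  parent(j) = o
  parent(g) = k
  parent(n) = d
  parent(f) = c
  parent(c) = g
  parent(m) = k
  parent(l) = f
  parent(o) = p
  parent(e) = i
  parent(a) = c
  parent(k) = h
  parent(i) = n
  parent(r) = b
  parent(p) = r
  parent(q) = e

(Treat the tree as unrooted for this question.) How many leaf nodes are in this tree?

4

The leaves are a, l, m, q.
That is 4 leaves.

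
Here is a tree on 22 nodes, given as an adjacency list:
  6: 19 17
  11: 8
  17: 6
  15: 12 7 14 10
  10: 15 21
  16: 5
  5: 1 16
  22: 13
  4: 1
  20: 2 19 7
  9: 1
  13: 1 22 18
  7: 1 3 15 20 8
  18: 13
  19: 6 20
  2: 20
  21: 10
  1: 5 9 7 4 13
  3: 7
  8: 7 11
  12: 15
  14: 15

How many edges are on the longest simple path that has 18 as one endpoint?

7

The node farthest from 18 is 17, via 18–13–1–7–20–19–6–17 — 7 edges.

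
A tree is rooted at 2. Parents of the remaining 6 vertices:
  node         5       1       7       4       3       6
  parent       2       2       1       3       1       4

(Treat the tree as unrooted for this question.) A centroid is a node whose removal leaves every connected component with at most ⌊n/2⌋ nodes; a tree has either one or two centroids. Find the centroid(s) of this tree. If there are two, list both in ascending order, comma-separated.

If 1 is removed the pieces have sizes 3, 2, 1, all ≤ ⌊7/2⌋ = 3.
No neighbour of 1 does as well, so 1 is the unique centroid.

1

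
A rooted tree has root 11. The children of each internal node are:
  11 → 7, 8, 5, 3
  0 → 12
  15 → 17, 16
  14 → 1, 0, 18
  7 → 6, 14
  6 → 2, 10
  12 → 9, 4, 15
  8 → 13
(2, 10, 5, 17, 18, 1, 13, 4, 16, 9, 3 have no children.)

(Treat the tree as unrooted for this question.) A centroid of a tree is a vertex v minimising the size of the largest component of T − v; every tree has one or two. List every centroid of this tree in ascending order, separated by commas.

14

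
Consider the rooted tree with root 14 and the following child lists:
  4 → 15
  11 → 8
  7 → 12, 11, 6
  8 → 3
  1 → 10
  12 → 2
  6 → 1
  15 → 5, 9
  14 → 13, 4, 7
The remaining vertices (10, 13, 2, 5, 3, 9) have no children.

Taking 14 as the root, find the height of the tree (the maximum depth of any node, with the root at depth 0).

4

10 sits deepest: 14-7-6-1-10 — 4 edges from the root.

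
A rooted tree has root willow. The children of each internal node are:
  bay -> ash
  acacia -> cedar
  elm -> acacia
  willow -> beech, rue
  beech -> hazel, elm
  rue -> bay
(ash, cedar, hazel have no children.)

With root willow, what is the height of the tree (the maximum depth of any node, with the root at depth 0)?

4

The longest root-to-leaf path is willow–beech–elm–acacia–cedar (4 edges).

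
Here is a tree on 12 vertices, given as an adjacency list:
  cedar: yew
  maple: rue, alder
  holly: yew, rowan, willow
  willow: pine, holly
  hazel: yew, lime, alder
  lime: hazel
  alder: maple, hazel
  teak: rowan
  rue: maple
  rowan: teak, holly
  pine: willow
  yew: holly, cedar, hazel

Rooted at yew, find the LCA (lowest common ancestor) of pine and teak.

holly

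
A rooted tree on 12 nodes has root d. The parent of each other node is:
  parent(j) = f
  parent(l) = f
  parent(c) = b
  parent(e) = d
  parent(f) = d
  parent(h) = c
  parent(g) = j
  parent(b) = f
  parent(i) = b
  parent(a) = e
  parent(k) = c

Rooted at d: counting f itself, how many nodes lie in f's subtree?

Descendants of f (including itself): f, b, j, l, c, i, g, h, k. That's 9.

9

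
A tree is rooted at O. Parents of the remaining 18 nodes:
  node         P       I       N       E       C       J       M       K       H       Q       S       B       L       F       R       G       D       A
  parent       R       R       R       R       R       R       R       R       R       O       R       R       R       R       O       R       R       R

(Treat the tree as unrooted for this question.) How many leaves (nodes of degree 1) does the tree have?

17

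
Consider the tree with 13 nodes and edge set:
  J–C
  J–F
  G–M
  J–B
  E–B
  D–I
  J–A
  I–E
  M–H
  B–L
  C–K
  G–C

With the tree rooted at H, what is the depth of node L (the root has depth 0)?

6

Climbing from L to the root: L → B → J → C → G → M → H. That's 6 steps.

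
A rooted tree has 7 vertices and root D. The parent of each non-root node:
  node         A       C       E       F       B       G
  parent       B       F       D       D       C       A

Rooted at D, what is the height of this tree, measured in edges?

5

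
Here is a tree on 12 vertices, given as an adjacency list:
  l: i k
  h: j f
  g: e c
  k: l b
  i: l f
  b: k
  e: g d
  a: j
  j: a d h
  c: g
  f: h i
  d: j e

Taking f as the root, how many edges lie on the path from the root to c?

6

Path from f to c: f–h–j–d–e–g–c, which has 6 edges.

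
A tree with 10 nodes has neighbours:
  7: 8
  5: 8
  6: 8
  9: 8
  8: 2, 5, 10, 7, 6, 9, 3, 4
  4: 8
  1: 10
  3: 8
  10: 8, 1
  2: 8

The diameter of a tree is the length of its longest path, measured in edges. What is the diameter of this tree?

3

Starting from 1, a farthest node is 5 at distance 3.
One longest path: 1 - 10 - 8 - 5.
So the diameter is 3.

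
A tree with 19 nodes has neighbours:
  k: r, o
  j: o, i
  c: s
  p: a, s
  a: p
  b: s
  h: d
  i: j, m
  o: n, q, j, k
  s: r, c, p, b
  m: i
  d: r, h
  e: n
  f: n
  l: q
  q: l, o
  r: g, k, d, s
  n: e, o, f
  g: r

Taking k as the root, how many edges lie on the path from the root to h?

3

Climbing from h to the root: h → d → r → k. That's 3 steps.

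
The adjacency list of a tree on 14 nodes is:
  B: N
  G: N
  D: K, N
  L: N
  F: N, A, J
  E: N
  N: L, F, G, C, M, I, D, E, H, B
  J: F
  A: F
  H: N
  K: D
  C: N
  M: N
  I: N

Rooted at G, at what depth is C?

2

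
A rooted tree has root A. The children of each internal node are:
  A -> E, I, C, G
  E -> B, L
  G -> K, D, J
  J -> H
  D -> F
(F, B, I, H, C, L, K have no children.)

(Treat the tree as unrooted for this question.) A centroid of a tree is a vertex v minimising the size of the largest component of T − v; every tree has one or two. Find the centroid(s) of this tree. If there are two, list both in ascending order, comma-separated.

A, G

Delete A: the remaining components have sizes 6, 3, 1, 1. Max 6 ≤ 6, so A is a centroid.
Its neighbour G also leaves a largest component of size 6, so both are centroids.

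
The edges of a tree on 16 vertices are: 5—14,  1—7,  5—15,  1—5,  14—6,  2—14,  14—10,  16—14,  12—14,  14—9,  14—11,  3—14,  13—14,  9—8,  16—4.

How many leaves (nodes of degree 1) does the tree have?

11

Exactly 11 nodes have a single neighbour: 2, 3, 4, 6, 7, 8, 10, 11, 12, 13, 15.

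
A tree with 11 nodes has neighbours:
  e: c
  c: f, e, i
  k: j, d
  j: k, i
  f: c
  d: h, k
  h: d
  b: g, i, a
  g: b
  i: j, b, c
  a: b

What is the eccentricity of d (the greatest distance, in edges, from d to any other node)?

A farthest node from d is f (e, g, a also at distance 5).
The path d – k – j – i – c – f has 5 edges.

5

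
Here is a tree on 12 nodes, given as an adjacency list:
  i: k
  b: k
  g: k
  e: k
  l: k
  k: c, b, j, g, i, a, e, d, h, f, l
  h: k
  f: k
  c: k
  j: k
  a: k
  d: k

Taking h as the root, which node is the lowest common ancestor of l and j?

k

Ancestors of l (toward the root): l, k, h.
Ancestors of j: j, k, h.
The deepest node appearing in both lists is k.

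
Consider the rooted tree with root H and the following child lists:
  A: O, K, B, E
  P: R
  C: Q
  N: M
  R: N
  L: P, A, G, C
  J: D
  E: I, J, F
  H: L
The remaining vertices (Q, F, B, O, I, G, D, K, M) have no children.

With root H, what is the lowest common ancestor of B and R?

L

B's ancestor chain is B, A, L, H and R's is R, P, L, H; they first meet at L.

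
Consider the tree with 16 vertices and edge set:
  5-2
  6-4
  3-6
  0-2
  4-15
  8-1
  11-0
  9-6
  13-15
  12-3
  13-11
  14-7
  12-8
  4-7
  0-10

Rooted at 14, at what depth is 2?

7

Climbing from 2 to the root: 2 → 0 → 11 → 13 → 15 → 4 → 7 → 14. That's 7 steps.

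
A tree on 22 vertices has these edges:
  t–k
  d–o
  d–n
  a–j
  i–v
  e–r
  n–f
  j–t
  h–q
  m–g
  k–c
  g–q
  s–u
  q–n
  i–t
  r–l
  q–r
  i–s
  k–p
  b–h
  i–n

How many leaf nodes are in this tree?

11

The leaves are a, b, c, e, f, l, m, o, p, u, v.
That is 11 leaves.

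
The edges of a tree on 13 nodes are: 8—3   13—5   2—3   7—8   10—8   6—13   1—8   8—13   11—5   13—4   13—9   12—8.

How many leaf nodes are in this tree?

Degree-1 nodes: 1, 2, 4, 6, 7, 9, 10, 11, 12 — 9 of them.

9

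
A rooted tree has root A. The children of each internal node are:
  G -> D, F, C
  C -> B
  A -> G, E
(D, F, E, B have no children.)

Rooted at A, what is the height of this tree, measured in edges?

3

The longest root-to-leaf path is A – G – C – B (3 edges).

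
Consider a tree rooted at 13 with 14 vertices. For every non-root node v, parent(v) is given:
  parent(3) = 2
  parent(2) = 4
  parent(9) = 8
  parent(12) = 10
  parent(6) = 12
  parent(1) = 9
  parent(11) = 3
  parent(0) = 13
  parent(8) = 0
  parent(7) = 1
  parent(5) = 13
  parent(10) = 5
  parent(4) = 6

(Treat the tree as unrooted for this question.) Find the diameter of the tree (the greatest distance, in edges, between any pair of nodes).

13

A longest path is 11 – 3 – 2 – 4 – 6 – 12 – 10 – 5 – 13 – 0 – 8 – 9 – 1 – 7, with 13 edges.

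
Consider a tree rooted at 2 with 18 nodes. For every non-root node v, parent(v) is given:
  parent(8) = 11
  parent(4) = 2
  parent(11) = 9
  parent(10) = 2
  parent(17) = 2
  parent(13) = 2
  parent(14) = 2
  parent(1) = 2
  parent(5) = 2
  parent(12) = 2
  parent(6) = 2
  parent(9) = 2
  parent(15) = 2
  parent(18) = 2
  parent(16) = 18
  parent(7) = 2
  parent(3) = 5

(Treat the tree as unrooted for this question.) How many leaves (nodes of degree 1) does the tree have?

The leaves are 1, 3, 4, 6, 7, 8, 10, 12, 13, 14, 15, 16, 17.
That is 13 leaves.

13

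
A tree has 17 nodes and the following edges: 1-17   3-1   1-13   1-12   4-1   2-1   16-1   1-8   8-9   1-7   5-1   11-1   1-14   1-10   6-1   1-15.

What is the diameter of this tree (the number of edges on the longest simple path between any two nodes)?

BFS from 9 reaches 11 last, at distance 3; BFS from 11 confirms no node is farther.
Path: 9–8–1–11.

3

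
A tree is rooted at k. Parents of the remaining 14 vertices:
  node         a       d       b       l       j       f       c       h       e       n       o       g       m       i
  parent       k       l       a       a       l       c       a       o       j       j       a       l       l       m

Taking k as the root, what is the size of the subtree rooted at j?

3

j's subtree: {j, n, e}, size 3.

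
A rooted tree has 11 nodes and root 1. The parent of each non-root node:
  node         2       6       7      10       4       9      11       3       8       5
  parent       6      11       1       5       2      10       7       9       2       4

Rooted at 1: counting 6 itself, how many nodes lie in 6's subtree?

8

6's subtree: {6, 2, 4, 8, 5, 10, 9, 3}, size 8.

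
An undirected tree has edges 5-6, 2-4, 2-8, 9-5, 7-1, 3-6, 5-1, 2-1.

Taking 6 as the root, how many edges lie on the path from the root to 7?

3

6 – 5 – 1 – 7 — 3 edges.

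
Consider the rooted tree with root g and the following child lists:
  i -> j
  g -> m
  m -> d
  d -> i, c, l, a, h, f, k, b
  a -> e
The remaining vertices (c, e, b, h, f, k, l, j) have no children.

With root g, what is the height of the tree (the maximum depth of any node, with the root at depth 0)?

j sits deepest: g – m – d – i – j — 4 edges from the root.

4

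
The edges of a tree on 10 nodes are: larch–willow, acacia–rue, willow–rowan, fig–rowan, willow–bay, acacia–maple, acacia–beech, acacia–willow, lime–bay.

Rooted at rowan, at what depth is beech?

3

Climbing from beech to the root: beech – acacia – willow – rowan. That's 3 steps.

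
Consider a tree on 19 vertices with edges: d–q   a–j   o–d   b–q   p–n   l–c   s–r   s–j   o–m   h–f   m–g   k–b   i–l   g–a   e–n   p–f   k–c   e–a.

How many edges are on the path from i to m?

8

The path is i - l - c - k - b - q - d - o - m, which has 8 edges.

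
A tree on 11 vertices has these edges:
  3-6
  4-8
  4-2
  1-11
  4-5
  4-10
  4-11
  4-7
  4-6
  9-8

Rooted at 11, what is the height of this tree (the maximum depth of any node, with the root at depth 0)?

9 sits deepest: 11 – 4 – 8 – 9 — 3 edges from the root.

3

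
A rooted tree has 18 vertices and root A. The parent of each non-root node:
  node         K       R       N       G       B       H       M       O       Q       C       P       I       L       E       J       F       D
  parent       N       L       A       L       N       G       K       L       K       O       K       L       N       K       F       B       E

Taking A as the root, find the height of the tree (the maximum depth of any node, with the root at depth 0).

D sits deepest: A → N → K → E → D — 4 edges from the root.

4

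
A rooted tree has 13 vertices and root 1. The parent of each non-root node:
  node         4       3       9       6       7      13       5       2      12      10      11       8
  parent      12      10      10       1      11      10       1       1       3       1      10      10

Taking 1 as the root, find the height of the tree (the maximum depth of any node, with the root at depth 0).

The longest root-to-leaf path is 1-10-3-12-4 (4 edges).

4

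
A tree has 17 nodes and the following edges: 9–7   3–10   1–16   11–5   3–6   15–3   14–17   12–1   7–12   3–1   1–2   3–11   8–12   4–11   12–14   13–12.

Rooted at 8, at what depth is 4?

5

Path from 8 to 4: 8–12–1–3–11–4, which has 5 edges.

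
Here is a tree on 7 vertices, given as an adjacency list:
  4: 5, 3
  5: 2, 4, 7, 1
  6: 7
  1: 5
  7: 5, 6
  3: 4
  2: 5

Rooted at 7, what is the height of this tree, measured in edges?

3

A deepest node is 3, reached by 7 → 5 → 4 → 3.
That path has 3 edges, so the height is 3.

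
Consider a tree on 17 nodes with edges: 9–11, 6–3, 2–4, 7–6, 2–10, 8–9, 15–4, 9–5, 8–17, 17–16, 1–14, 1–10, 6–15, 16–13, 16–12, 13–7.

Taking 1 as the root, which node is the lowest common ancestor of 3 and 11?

3's ancestor chain is 3, 6, 15, 4, 2, 10, 1 and 11's is 11, 9, 8, 17, 16, 13, 7, 6, 15, 4, 2, 10, 1; they first meet at 6.

6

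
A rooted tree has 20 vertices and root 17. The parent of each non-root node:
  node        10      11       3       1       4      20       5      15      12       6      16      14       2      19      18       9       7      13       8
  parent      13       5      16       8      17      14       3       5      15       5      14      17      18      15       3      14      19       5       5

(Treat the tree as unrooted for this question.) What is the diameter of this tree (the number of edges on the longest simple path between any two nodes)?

A longest path is 7 - 19 - 15 - 5 - 3 - 16 - 14 - 17 - 4, with 8 edges.

8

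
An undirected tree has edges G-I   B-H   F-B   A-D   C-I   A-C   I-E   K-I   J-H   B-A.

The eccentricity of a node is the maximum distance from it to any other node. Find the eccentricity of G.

A farthest node from G is J.
The path G–I–C–A–B–H–J has 6 edges.

6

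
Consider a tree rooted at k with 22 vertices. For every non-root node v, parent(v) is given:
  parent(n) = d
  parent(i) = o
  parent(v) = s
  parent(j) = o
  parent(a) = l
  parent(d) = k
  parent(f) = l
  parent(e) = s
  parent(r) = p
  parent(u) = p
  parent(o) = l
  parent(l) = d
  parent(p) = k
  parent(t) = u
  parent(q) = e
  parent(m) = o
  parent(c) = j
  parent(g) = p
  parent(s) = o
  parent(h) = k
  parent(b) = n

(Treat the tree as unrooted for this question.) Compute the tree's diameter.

9

BFS from t reaches q last, at distance 9; BFS from q confirms no node is farther.
Path: t–u–p–k–d–l–o–s–e–q.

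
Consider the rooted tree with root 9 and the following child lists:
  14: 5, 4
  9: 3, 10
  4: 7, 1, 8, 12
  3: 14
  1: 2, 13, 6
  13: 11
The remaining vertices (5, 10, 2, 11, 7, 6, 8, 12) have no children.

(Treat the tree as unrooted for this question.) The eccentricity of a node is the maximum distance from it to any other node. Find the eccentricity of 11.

7

The node farthest from 11 is 10, via 11–13–1–4–14–3–9–10 — 7 edges.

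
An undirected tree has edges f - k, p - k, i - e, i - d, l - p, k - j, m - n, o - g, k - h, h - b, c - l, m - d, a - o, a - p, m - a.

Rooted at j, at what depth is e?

7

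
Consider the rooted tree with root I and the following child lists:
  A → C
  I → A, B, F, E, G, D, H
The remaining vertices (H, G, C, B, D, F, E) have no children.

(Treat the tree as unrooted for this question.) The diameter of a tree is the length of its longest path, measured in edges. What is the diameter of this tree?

Starting from C, a farthest node is D at distance 3.
One longest path: C - A - I - D.
So the diameter is 3.

3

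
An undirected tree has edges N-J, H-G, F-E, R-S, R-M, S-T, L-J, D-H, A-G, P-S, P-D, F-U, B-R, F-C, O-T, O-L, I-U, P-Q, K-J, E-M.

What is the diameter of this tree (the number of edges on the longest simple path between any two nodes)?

11

Starting from I, a farthest node is A at distance 11.
One longest path: I – U – F – E – M – R – S – P – D – H – G – A.
So the diameter is 11.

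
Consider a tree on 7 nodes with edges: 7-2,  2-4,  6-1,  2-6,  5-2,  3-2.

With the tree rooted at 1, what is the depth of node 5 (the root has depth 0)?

3

Climbing from 5 to the root: 5 → 2 → 6 → 1. That's 3 steps.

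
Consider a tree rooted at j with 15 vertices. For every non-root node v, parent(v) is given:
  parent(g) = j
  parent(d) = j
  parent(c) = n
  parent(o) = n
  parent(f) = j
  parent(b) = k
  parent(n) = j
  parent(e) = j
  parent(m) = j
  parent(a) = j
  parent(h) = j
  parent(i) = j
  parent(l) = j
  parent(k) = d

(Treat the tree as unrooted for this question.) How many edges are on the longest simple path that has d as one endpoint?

A farthest node from d is c (o also at distance 3).
The path d – j – n – c has 3 edges.

3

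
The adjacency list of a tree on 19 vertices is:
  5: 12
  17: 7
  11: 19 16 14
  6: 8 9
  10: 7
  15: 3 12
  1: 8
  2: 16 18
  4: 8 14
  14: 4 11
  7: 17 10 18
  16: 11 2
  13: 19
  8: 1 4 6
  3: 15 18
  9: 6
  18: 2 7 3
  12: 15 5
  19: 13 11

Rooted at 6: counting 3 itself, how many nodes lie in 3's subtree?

4

The subtree rooted at 3 contains: 3, 15, 12, 5 — 4 nodes.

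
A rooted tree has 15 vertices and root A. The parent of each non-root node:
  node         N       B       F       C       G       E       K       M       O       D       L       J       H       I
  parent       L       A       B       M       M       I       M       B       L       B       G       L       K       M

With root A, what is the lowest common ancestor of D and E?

B

Path D→root: D B A; path E→root: E I M B A.
First common node: B.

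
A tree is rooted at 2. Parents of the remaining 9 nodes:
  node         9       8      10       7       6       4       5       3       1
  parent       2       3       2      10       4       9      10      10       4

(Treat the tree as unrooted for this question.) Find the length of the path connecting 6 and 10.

6 - 4 - 9 - 2 - 10: 4 edges.

4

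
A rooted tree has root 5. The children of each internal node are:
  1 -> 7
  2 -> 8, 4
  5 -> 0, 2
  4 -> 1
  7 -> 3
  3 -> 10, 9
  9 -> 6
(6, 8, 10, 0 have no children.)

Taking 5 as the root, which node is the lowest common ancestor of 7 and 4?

Path 7→root: 7 1 4 2 5; path 4→root: 4 2 5.
First common node: 4.

4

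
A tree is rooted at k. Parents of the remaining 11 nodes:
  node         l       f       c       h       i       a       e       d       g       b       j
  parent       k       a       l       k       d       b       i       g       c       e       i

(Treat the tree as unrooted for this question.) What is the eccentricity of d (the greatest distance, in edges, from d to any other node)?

Distances from d peak at 5, attained at f (h also at distance 5).
d–i–e–b–a–f

5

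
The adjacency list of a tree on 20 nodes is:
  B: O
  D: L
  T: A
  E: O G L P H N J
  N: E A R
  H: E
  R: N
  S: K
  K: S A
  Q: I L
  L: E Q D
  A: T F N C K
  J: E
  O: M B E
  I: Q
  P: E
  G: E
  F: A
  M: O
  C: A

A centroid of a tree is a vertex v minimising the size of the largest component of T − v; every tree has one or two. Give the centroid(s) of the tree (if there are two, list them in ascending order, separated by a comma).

E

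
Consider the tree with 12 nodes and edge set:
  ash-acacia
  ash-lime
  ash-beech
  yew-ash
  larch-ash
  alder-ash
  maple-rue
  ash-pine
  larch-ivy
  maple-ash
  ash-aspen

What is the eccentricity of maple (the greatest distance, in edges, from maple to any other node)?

3

The node farthest from maple is ivy, via maple-ash-larch-ivy — 3 edges.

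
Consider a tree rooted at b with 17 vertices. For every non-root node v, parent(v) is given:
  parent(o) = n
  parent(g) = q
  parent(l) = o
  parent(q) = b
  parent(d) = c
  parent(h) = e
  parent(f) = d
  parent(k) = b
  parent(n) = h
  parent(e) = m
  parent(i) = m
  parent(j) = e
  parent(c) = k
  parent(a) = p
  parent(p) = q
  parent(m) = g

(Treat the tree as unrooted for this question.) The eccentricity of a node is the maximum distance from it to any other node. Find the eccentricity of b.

Distances from b peak at 8, attained at l.
b–q–g–m–e–h–n–o–l

8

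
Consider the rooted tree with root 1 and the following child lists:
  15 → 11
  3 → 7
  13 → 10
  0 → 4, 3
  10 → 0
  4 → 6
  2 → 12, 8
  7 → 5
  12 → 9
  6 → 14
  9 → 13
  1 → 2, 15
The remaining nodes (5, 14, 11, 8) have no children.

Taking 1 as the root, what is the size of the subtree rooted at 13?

9

The subtree rooted at 13 contains: 13, 10, 0, 3, 4, 7, 6, 5, 14 — 9 nodes.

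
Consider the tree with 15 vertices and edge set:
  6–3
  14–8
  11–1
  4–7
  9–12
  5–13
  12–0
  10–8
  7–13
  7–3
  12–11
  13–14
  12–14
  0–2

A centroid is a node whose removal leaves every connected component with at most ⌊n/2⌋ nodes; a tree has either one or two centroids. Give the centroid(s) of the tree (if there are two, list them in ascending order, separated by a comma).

If 14 is removed the pieces have sizes 6, 6, 2, all ≤ ⌊15/2⌋ = 7.
Every other node leaves some component of size > 7, so the centroid is unique.

14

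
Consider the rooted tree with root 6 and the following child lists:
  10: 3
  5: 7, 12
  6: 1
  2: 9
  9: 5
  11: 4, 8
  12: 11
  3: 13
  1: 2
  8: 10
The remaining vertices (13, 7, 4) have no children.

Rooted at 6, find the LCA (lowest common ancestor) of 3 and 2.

2

3's ancestor chain is 3, 10, 8, 11, 12, 5, 9, 2, 1, 6 and 2's is 2, 1, 6; they first meet at 2.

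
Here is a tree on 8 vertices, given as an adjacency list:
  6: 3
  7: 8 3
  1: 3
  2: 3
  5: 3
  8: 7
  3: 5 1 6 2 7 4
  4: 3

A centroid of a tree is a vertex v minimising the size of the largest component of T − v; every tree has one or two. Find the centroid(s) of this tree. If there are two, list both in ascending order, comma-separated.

3

If 3 is removed the pieces have sizes 2, 1, 1, 1, 1, 1, all ≤ ⌊8/2⌋ = 4.
Every other node leaves some component of size > 4, so the centroid is unique.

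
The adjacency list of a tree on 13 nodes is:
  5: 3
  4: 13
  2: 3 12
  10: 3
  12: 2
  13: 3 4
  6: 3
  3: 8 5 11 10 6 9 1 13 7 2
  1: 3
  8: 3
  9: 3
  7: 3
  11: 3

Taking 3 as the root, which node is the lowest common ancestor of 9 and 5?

3

Ancestors of 9 (toward the root): 9, 3.
Ancestors of 5: 5, 3.
The deepest node appearing in both lists is 3.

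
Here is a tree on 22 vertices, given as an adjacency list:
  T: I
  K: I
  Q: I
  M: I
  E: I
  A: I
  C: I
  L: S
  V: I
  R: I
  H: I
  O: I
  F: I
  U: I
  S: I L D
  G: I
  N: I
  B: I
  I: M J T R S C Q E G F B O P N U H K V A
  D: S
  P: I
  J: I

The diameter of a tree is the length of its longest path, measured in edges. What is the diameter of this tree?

Starting from L, a farthest node is A at distance 3.
One longest path: L – S – I – A.
So the diameter is 3.

3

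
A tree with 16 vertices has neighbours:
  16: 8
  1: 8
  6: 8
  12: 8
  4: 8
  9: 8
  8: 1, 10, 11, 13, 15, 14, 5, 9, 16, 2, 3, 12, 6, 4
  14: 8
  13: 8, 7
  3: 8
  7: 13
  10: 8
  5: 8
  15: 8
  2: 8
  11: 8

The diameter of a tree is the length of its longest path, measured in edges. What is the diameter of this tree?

Starting from 7, a farthest node is 11 at distance 3.
One longest path: 7–13–8–11.
So the diameter is 3.

3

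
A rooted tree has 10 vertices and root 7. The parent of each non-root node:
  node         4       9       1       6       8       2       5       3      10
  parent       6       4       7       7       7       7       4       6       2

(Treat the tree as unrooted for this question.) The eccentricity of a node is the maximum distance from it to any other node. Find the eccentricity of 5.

A farthest node from 5 is 10.
The path 5-4-6-7-2-10 has 5 edges.

5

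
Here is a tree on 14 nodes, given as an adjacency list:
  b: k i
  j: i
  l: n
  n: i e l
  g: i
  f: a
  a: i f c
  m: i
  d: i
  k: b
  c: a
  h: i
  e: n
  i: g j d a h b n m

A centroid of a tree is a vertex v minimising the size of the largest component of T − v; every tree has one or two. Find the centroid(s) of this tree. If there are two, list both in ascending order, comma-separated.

If i is removed the pieces have sizes 3, 3, 2, 1, 1, 1, 1, 1, all ≤ ⌊14/2⌋ = 7.
Every other node leaves some component of size > 7, so the centroid is unique.

i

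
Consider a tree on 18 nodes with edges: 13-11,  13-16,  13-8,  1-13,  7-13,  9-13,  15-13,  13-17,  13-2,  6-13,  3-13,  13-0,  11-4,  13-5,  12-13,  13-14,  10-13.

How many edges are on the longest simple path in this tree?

A longest path is 4-11-13-17, with 3 edges.

3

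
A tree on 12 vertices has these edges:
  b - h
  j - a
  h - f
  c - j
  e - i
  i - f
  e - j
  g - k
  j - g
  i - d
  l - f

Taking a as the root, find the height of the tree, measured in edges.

6

A deepest node is b, reached by a–j–e–i–f–h–b.
That path has 6 edges, so the height is 6.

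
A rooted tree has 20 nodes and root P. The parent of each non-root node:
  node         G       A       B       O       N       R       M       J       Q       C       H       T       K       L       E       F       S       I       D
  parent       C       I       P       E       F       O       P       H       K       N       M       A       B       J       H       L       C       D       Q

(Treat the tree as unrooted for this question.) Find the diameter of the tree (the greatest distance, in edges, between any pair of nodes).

Starting from T, a farthest node is S at distance 15.
One longest path: T - A - I - D - Q - K - B - P - M - H - J - L - F - N - C - S.
So the diameter is 15.

15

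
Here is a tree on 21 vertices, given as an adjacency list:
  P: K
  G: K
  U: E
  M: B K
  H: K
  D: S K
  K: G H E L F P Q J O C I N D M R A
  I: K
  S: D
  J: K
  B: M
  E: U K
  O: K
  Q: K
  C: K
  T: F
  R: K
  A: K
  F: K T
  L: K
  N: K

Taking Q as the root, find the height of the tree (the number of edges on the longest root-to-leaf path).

3

The longest root-to-leaf path is Q–K–M–B (3 edges).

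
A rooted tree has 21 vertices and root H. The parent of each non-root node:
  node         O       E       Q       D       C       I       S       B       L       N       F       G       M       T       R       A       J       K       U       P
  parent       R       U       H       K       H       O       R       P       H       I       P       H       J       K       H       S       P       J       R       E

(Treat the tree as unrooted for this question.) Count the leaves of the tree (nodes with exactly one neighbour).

11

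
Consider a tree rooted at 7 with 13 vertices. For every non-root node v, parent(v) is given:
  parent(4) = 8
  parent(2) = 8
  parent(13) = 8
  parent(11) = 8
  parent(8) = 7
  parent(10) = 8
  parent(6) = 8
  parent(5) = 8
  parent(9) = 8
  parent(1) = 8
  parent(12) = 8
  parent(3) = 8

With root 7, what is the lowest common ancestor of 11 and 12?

8

Ancestors of 11 (toward the root): 11, 8, 7.
Ancestors of 12: 12, 8, 7.
The deepest node appearing in both lists is 8.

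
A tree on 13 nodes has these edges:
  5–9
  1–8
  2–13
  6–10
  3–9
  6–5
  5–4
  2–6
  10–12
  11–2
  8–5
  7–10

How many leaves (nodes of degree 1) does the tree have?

7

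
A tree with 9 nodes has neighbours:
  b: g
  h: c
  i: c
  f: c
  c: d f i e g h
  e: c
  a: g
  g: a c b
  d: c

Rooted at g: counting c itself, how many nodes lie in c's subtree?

6

The subtree rooted at c contains: c, e, h, i, f, d — 6 nodes.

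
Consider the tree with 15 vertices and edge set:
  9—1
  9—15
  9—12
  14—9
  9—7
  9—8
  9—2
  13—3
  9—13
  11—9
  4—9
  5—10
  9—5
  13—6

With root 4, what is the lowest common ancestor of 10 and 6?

9

Path 10→root: 10 5 9 4; path 6→root: 6 13 9 4.
First common node: 9.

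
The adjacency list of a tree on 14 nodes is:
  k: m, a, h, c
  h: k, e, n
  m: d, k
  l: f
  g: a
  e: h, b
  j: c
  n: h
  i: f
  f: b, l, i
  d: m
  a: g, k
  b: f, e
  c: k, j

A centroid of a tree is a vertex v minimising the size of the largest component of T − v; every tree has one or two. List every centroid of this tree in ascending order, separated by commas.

h, k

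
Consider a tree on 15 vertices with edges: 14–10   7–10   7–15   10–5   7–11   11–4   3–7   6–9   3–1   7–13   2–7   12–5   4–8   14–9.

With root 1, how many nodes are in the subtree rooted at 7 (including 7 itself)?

13

Descendants of 7 (including itself): 7, 10, 13, 2, 15, 11, 14, 5, 4, 9, 12, 8, 6. That's 13.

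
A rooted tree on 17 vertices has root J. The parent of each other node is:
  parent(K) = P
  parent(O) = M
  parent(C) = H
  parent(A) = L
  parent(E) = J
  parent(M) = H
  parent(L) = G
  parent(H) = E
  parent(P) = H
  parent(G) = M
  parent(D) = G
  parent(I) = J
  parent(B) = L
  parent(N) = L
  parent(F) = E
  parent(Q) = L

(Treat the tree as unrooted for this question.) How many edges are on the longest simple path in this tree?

7

A longest path is Q-L-G-M-H-E-J-I, with 7 edges.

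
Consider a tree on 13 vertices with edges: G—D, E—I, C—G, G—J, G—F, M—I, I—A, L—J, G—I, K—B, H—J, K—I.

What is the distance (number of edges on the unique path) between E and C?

3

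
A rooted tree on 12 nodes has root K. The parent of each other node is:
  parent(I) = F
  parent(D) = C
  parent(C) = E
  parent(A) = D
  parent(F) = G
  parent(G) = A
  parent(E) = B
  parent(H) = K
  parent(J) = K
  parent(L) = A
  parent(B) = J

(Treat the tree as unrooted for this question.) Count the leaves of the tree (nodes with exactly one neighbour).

3

Degree-1 nodes: H, I, L — 3 of them.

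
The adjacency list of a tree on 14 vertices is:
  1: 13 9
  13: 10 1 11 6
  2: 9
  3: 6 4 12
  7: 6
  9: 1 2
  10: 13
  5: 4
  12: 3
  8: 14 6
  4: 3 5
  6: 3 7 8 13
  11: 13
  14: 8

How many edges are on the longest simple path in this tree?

7

A longest path is 2 – 9 – 1 – 13 – 6 – 3 – 4 – 5, with 7 edges.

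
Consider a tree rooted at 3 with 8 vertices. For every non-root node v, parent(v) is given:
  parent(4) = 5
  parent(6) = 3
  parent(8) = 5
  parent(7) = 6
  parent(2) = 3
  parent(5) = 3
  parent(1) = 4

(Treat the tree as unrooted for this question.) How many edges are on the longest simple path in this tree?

5

Starting from 7, a farthest node is 1 at distance 5.
One longest path: 7–6–3–5–4–1.
So the diameter is 5.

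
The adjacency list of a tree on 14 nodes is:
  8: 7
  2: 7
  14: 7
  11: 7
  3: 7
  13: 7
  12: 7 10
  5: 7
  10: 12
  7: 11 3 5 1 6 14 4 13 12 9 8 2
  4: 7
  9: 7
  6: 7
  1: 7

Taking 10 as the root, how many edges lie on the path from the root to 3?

Climbing from 3 to the root: 3 – 7 – 12 – 10. That's 3 steps.

3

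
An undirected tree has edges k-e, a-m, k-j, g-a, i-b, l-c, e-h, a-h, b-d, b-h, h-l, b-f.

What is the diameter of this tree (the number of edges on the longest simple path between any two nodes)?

5

BFS from j reaches m last, at distance 5; BFS from m confirms no node is farther.
Path: j - k - e - h - a - m.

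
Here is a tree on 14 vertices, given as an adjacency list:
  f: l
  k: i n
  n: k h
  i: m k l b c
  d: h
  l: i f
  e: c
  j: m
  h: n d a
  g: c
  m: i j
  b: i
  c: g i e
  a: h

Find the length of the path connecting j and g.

j – m – i – c – g: 4 edges.

4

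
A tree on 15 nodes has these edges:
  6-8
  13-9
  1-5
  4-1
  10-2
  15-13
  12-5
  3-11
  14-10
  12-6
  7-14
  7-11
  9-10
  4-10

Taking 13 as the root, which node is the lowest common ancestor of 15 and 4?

15's ancestor chain is 15, 13 and 4's is 4, 10, 9, 13; they first meet at 13.

13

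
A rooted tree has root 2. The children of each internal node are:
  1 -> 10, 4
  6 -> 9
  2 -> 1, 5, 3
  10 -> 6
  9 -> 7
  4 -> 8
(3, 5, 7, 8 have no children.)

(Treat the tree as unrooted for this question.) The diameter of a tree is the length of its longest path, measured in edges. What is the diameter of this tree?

6

Starting from 8, a farthest node is 7 at distance 6.
One longest path: 8 - 4 - 1 - 10 - 6 - 9 - 7.
So the diameter is 6.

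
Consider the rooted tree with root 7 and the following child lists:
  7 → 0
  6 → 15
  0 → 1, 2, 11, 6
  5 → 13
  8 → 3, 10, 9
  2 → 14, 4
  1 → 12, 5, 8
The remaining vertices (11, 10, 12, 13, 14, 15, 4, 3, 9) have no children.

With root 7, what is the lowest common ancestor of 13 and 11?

0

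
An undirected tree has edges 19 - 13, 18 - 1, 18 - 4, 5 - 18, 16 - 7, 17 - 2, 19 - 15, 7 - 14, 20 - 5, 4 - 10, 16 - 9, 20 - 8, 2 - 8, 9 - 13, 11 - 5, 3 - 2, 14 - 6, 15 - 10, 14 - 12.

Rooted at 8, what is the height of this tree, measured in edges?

12 sits deepest: 8–20–5–18–4–10–15–19–13–9–16–7–14–12 — 13 edges from the root.

13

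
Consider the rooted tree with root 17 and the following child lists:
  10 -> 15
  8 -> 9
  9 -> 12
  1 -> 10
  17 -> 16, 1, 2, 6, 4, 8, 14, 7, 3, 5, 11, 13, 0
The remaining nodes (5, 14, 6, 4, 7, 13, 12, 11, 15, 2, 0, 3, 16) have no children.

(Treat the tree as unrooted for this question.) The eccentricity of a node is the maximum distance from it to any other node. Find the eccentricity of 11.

4

The node farthest from 11 is 15 (12 also at distance 4), via 11–17–1–10–15 — 4 edges.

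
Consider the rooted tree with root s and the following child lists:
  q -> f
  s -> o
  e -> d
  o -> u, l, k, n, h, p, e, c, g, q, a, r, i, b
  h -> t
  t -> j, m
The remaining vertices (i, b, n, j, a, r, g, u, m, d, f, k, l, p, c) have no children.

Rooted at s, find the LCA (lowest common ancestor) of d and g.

Path d→root: d e o s; path g→root: g o s.
First common node: o.

o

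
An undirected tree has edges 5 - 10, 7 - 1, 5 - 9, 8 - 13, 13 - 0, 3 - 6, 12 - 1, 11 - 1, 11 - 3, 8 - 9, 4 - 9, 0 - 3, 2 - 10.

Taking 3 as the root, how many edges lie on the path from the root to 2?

7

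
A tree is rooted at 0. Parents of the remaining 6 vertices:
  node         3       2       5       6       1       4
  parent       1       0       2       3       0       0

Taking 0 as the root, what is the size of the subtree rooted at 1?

3

1's subtree: {1, 3, 6}, size 3.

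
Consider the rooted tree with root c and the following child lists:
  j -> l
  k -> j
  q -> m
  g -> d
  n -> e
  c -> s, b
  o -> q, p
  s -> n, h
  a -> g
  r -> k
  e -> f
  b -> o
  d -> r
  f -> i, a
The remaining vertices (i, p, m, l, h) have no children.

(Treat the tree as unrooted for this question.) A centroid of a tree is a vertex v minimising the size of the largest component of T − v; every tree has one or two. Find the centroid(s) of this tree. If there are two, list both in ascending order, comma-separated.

e

If e is removed the pieces have sizes 9, 9, all ≤ ⌊19/2⌋ = 9.
Every other node leaves some component of size > 9, so the centroid is unique.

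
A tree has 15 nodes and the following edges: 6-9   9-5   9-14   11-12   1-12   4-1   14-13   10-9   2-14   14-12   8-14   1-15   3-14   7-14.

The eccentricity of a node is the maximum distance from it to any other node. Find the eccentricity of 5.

A farthest node from 5 is 15 (4 also at distance 5).
The path 5 – 9 – 14 – 12 – 1 – 15 has 5 edges.

5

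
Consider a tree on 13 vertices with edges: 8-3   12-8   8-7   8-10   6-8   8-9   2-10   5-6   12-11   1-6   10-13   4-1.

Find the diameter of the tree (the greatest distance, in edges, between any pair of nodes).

Starting from 4, a farthest node is 13 at distance 5.
One longest path: 4 - 1 - 6 - 8 - 10 - 13.
So the diameter is 5.

5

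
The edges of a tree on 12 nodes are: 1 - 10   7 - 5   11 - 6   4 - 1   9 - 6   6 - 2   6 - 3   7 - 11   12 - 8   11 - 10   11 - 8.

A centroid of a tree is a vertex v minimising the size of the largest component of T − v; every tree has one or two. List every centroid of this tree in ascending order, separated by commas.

11

If 11 is removed the pieces have sizes 4, 3, 2, 2, all ≤ ⌊12/2⌋ = 6.
No neighbour of 11 does as well, so 11 is the unique centroid.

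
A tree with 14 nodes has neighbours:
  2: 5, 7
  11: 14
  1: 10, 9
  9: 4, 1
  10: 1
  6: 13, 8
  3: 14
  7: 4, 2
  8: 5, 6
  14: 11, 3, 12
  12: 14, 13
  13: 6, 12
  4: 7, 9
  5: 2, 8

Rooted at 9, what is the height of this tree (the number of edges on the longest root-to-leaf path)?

The longest root-to-leaf path is 9 – 4 – 7 – 2 – 5 – 8 – 6 – 13 – 12 – 14 – 11 (10 edges).

10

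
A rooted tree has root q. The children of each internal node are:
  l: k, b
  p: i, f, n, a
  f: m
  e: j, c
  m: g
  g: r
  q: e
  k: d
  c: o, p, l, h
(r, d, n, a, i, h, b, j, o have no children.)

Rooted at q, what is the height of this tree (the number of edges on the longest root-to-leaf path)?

7

r sits deepest: q – e – c – p – f – m – g – r — 7 edges from the root.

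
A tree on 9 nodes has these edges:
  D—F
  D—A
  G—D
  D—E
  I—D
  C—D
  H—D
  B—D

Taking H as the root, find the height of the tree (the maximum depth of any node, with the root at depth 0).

2

A deepest node is G, reached by H-D-G.
That path has 2 edges, so the height is 2.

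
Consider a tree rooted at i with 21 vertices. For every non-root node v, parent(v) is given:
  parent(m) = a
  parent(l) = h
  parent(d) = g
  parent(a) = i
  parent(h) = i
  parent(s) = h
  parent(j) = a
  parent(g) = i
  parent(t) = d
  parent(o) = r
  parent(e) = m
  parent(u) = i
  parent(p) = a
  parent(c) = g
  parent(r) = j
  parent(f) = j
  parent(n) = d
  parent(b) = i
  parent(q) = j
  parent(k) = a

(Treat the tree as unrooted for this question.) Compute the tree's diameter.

Starting from o, a farthest node is n at distance 7.
One longest path: o–r–j–a–i–g–d–n.
So the diameter is 7.

7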